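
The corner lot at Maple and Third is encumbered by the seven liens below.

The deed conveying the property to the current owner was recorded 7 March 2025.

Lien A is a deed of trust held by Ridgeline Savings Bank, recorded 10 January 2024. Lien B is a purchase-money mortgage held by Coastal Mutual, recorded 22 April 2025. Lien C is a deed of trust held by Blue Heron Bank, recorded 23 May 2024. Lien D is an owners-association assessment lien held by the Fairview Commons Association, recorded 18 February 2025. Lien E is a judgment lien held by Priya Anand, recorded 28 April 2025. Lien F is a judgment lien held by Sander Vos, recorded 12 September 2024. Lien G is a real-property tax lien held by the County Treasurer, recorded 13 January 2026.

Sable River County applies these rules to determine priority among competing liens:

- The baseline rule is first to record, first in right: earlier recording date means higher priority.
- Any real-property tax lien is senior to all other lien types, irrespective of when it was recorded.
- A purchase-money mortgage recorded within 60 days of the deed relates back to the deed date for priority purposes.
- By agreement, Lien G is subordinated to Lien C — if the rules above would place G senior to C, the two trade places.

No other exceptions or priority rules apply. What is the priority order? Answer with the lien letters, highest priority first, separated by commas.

C, A, G, F, D, B, E

Effective dates: B was recorded within the 60-day window, so its effective date is the deed date 7 March 2025.
As a real-property tax lien, G is senior to every other lien.
Ordering the rest by effective date: A (10 January 2024), C (23 May 2024), F (12 September 2024), D (18 February 2025), B (7 March 2025), E (28 April 2025).
G is senior to C before the subordination, so the two trade places.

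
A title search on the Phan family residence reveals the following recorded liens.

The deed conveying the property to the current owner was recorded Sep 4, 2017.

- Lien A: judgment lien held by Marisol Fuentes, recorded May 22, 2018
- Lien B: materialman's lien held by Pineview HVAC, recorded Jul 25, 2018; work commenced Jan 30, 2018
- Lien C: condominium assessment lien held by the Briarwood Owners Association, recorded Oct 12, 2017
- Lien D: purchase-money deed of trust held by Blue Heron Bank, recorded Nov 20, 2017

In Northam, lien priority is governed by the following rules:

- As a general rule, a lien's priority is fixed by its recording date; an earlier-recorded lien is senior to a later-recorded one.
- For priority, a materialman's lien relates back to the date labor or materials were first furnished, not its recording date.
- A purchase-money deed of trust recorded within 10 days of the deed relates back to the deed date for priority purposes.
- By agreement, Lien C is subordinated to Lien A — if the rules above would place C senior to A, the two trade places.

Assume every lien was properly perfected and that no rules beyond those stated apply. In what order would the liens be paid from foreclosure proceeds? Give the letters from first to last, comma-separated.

Effective dates after the stated exceptions: B relates back to Jan 30, 2018 (work commenced); D was recorded 77 days after the deed, outside the 10-day window, so it keeps its recording date.
Ordering by effective date: C (Oct 12, 2017), D (Nov 20, 2017), B (Jan 30, 2018), A (May 22, 2018).
C would otherwise be senior to A, so under the subordination agreement C and A exchange positions.

A, D, B, C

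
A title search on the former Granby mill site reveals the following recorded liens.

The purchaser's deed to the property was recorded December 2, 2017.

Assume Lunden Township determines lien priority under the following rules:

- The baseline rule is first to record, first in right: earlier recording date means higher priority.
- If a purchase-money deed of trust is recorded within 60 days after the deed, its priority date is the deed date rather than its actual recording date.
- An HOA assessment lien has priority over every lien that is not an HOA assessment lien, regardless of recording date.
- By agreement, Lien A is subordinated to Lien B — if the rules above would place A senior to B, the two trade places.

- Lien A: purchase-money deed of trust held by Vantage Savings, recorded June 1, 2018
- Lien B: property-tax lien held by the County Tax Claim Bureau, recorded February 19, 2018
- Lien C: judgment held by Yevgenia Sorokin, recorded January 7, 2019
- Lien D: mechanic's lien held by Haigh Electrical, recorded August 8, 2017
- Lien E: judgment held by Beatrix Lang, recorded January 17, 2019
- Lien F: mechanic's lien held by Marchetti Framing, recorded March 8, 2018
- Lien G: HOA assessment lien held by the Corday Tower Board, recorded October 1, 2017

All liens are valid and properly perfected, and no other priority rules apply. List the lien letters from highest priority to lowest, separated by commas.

G, D, B, F, A, C, E

Adjusting effective dates: A missed the 60-day window (181 days after the deed), so its recording date stands.
G, as an HOA assessment lien, has superpriority and ranks first.
Among the remaining liens, by effective date: D (August 8, 2017), B (February 19, 2018), F (March 8, 2018), A (June 1, 2018), C (January 7, 2019), E (January 17, 2019).
Since A is not senior to B, the subordination leaves the order unchanged.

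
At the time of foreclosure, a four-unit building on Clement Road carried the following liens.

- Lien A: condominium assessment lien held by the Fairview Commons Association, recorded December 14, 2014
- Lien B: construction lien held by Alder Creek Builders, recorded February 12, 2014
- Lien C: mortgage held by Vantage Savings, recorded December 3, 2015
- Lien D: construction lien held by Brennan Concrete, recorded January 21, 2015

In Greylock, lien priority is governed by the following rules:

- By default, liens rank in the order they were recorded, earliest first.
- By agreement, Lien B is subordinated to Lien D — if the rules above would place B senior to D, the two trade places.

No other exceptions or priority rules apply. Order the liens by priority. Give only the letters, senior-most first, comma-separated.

Sorted by effective date: B (February 12, 2014), A (December 14, 2014), D (January 21, 2015), C (December 3, 2015).
B is senior to D before the subordination, so the two trade places.

D, A, B, C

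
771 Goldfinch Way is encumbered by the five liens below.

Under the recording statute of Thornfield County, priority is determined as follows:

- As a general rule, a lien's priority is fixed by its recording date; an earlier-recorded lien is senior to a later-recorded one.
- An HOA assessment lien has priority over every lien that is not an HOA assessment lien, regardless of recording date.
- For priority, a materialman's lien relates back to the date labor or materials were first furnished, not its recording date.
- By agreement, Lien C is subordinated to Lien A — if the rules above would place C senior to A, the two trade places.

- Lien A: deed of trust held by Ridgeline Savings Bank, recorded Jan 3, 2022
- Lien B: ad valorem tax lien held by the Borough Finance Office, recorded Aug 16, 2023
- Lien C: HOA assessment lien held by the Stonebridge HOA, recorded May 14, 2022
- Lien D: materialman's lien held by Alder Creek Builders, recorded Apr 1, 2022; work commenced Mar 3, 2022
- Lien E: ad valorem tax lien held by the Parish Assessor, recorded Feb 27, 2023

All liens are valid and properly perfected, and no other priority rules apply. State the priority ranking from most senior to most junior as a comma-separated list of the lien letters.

Effective dates: D relates back to Mar 3, 2022 (work commenced).
C, as an HOA assessment lien, has superpriority and ranks first.
Ordering the rest by effective date: A (Jan 3, 2022), D (Mar 3, 2022), E (Feb 27, 2023), B (Aug 16, 2023).
C would otherwise be senior to A, so under the subordination agreement C and A exchange positions.

A, C, D, E, B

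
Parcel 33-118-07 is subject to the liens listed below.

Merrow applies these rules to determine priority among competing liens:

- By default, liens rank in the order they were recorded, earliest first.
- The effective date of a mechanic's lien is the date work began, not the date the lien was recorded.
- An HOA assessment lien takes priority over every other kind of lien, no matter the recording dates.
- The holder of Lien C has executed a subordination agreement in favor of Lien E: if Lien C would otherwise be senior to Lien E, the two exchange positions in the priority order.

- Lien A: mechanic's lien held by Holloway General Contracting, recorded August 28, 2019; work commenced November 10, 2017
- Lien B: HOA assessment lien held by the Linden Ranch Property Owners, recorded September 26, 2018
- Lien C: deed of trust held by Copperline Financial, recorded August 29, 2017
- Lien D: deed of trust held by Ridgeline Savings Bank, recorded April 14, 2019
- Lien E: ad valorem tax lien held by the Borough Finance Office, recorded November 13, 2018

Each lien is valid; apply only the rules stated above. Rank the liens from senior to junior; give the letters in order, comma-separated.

B, E, A, C, D

Adjusting effective dates: A's effective date is November 10, 2017, when work began.
B, as an HOA assessment lien, has superpriority and ranks first.
Remaining liens by effective date: C (August 29, 2017), A (November 10, 2017), E (November 13, 2018), D (April 14, 2019).
Because C would otherwise rank above E, the subordination swaps them.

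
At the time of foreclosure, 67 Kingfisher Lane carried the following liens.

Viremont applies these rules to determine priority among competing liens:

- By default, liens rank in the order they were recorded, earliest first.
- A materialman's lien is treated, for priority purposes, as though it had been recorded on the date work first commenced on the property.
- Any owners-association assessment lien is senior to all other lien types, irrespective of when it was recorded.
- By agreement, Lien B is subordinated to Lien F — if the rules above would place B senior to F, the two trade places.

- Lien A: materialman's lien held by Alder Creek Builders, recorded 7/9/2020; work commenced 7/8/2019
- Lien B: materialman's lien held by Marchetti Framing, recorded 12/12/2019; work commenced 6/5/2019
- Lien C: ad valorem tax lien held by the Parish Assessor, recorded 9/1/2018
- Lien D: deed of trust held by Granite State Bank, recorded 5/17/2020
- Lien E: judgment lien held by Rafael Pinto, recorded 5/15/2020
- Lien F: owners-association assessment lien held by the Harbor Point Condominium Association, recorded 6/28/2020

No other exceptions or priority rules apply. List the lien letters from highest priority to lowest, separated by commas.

F, C, B, A, E, D

Effective dates: A relates back to 7/8/2019 (work commenced); B's effective date is 6/5/2019, when work began.
F is an owners-association assessment lien and takes priority over every other lien.
The other liens, earliest effective date first: C (9/1/2018), B (6/5/2019), A (7/8/2019), E (5/15/2020), D (5/17/2020).
Since B is not senior to F, the subordination leaves the order unchanged.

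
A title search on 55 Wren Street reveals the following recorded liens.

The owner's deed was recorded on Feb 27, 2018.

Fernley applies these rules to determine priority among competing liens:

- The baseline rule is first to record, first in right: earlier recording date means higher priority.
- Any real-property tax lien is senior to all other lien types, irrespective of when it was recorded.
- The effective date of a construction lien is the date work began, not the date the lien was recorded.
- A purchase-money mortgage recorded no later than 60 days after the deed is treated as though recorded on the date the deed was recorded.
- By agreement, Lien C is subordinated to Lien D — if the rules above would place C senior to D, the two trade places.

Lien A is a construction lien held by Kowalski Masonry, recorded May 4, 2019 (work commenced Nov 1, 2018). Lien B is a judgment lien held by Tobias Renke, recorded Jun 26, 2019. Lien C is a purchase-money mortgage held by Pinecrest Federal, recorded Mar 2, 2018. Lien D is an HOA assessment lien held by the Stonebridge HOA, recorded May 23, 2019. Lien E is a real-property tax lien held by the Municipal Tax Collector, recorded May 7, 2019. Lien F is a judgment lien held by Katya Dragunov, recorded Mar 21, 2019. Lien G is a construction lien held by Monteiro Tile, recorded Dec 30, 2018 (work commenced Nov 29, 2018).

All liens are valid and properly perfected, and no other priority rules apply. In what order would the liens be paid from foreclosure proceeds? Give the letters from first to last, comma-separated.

First, effective dates: A is treated as recorded Nov 1, 2018, the work-commencement date; C's effective date is the deed date, Feb 27, 2018; G's effective date is Nov 29, 2018, when work began.
E, as a real-property tax lien, has superpriority and ranks first.
Ordering the rest by effective date: C (Feb 27, 2018), A (Nov 1, 2018), G (Nov 29, 2018), F (Mar 21, 2019), D (May 23, 2019), B (Jun 26, 2019).
Because C would otherwise rank above D, the subordination swaps them.

E, D, A, G, F, C, B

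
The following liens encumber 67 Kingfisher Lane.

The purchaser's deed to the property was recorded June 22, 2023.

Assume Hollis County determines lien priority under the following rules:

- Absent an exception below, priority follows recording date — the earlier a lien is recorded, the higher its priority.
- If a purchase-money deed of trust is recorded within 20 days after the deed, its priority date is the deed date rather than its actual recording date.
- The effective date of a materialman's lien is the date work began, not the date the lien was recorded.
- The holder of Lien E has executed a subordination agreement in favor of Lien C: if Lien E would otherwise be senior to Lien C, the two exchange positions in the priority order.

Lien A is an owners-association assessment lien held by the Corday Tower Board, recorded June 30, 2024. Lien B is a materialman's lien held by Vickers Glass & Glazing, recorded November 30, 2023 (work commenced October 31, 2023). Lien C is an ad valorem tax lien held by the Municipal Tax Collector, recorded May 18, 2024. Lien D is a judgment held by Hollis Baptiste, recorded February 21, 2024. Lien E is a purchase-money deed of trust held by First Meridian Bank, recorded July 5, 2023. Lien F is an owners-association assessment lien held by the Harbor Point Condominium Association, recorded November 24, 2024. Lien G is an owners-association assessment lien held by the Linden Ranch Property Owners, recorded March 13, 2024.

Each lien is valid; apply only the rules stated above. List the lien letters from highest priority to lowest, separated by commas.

Effective dates: B is treated as recorded October 31, 2023, the work-commencement date; E was recorded within the 20-day window, so its effective date is the deed date June 22, 2023.
By effective date, earliest first: E (June 22, 2023), B (October 31, 2023), D (February 21, 2024), G (March 13, 2024), C (May 18, 2024), A (June 30, 2024), F (November 24, 2024).
Because E would otherwise rank above C, the subordination swaps them.

C, B, D, G, E, A, F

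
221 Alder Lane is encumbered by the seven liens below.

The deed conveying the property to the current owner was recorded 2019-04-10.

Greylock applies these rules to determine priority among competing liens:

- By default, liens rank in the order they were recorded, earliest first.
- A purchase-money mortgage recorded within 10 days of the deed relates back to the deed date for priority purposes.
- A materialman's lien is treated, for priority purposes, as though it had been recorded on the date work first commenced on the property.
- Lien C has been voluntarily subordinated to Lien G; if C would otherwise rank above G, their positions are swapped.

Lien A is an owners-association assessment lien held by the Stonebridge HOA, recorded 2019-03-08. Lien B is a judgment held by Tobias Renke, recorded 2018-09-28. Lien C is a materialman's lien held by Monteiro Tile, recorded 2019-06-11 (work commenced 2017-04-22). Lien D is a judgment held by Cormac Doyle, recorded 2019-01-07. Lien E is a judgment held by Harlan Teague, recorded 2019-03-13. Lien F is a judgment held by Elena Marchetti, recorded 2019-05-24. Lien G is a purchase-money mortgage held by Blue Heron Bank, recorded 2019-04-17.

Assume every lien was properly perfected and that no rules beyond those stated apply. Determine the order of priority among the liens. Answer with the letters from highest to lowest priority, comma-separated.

Effective dates after the stated exceptions: C's effective date is 2017-04-22, when work began; G's effective date is the deed date, 2019-04-10.
By effective date: C (2017-04-22), B (2018-09-28), D (2019-01-07), A (2019-03-08), E (2019-03-13), G (2019-04-10), F (2019-05-24).
Because C would otherwise rank above G, the subordination swaps them.

G, B, D, A, E, C, F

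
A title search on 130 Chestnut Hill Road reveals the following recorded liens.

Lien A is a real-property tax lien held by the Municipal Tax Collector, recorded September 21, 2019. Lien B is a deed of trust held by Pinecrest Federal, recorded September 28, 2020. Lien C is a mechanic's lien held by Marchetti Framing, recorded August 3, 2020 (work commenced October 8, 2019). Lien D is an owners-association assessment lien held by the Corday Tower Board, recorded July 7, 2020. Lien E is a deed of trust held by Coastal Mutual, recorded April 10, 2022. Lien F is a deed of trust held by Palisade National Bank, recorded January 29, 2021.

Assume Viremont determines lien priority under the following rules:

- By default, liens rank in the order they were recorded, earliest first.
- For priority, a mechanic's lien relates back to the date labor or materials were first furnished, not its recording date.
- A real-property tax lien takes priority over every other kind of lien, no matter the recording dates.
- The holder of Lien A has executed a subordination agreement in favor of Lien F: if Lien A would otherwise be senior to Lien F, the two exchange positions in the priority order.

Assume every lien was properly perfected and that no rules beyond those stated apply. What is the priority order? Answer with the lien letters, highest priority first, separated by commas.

First, effective dates: C relates back to October 8, 2019 (work commenced).
A is a real-property tax lien and takes priority over every other lien.
Remaining liens by effective date: C (October 8, 2019), D (July 7, 2020), B (September 28, 2020), F (January 29, 2021), E (April 10, 2022).
Because A would otherwise rank above F, the subordination swaps them.

F, C, D, B, A, E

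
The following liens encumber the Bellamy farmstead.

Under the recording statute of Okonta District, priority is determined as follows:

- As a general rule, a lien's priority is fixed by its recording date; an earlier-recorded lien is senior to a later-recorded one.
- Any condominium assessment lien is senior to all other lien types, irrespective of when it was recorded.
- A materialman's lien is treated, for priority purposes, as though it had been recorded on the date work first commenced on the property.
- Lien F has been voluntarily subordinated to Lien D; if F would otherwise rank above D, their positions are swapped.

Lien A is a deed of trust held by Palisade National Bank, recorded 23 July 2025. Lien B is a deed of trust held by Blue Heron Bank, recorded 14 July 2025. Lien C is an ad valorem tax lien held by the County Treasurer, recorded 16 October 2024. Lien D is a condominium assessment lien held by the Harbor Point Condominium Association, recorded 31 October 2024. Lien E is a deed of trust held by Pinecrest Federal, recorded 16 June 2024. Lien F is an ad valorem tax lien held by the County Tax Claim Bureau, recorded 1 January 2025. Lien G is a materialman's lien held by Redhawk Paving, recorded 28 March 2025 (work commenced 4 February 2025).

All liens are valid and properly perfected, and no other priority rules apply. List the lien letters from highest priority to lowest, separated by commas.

D, E, C, F, G, B, A

Effective dates: G relates back to 4 February 2025 (work commenced).
D, as a condominium assessment lien, has superpriority and ranks first.
Remaining liens by effective date: E (16 June 2024), C (16 October 2024), F (1 January 2025), G (4 February 2025), B (14 July 2025), A (23 July 2025).
F already ranks below D; the subordination has no effect.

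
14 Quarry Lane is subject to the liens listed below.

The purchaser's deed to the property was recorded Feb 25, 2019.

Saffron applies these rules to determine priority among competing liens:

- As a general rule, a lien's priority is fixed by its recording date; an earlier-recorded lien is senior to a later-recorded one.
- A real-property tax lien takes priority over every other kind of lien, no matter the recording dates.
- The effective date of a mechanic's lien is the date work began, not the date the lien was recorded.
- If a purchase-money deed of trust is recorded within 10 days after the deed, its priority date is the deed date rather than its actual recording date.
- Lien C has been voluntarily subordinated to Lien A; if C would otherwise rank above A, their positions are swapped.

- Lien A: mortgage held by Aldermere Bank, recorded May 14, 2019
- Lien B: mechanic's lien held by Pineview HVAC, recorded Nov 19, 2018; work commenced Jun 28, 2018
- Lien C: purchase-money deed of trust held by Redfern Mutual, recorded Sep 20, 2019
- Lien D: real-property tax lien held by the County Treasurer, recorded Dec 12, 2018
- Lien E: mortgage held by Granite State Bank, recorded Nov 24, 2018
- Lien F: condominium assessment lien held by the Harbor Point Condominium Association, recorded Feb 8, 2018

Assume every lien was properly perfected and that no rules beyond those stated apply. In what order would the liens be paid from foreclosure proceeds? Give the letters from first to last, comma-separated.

D, F, B, E, A, C

Adjusting effective dates: B's effective date is Jun 28, 2018, when work began; C was recorded 207 days after the deed — beyond 10 days — so no relation-back applies.
D is a real-property tax lien, so it outranks all other liens regardless of date.
Among the remaining liens, by effective date: F (Feb 8, 2018), B (Jun 28, 2018), E (Nov 24, 2018), A (May 14, 2019), C (Sep 20, 2019).
Since C is not senior to A, the subordination leaves the order unchanged.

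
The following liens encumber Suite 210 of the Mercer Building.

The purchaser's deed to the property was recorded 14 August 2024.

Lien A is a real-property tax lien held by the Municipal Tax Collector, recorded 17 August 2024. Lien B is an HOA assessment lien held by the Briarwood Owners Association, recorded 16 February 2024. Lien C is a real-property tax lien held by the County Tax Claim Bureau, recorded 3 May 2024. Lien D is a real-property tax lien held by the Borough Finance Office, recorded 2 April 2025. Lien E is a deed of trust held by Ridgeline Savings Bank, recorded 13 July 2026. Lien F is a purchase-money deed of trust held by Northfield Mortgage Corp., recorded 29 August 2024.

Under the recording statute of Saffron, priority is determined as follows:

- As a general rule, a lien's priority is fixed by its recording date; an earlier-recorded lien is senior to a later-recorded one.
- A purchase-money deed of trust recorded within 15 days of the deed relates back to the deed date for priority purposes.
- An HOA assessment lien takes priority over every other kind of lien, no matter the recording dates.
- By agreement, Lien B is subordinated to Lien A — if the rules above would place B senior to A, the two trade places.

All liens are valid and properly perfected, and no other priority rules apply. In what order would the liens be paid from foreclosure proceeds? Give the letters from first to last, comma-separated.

First, effective dates: F's effective date is the deed date, 14 August 2024.
B is an HOA assessment lien, so it outranks all other liens regardless of date.
The other liens, earliest effective date first: C (3 May 2024), F (14 August 2024), A (17 August 2024), D (2 April 2025), E (13 July 2026).
B is senior to A before the subordination, so the two trade places.

A, C, F, B, D, E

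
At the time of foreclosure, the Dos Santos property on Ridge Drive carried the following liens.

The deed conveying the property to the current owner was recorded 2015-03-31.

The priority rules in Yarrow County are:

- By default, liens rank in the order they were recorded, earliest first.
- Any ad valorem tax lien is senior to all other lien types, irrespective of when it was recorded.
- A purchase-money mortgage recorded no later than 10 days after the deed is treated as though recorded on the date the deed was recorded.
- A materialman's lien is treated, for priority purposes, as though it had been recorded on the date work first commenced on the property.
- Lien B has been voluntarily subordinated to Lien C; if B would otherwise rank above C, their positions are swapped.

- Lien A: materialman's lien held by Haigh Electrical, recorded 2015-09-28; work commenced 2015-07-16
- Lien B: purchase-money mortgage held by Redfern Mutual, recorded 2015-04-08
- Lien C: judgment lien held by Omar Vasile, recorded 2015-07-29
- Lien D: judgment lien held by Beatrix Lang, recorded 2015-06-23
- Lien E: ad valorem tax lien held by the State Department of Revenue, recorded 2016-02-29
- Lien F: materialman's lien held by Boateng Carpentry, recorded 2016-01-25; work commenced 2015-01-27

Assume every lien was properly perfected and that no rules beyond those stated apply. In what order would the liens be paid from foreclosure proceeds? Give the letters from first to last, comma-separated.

E, F, C, D, A, B

First, effective dates: A relates back to 2015-07-16 (work commenced); B's effective date is the deed date, 2015-03-31; F is treated as recorded 2015-01-27, the work-commencement date.
E is an ad valorem tax lien and takes priority over every other lien.
Remaining liens by effective date: F (2015-01-27), B (2015-03-31), D (2015-06-23), A (2015-07-16), C (2015-07-29).
Because B would otherwise rank above C, the subordination swaps them.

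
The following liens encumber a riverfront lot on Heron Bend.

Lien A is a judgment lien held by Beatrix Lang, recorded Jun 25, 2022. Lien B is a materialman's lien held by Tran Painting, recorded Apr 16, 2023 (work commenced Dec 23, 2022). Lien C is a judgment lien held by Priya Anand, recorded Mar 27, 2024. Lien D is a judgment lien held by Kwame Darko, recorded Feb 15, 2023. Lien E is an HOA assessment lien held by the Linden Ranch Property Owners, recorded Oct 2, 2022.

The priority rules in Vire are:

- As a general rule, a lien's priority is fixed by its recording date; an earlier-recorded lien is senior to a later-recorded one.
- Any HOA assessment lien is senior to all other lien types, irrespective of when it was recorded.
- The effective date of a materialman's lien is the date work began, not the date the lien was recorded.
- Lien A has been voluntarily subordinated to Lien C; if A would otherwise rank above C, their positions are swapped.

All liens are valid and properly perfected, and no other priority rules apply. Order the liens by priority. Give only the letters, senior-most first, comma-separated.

First, effective dates: B is treated as recorded Dec 23, 2022, the work-commencement date.
E, as an HOA assessment lien, has superpriority and ranks first.
Remaining liens by effective date: A (Jun 25, 2022), B (Dec 23, 2022), D (Feb 15, 2023), C (Mar 27, 2024).
Because A would otherwise rank above C, the subordination swaps them.

E, C, B, D, A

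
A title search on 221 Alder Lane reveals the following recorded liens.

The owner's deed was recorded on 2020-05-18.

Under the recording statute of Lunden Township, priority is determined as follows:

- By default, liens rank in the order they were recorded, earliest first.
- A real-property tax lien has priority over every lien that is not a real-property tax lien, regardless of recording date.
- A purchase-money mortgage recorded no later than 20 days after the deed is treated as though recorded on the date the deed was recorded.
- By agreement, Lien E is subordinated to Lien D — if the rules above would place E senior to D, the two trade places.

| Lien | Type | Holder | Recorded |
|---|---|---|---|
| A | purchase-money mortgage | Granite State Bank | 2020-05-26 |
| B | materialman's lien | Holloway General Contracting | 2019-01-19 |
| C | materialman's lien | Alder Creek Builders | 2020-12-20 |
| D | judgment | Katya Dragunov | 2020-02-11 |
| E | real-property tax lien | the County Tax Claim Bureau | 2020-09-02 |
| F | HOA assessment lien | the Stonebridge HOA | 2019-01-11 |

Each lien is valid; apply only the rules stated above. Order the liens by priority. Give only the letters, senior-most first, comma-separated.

Effective dates after the stated exceptions: A relates back to the deed date 2020-05-18.
E, as a real-property tax lien, has superpriority and ranks first.
Ordering the rest by effective date: F (2019-01-11), B (2019-01-19), D (2020-02-11), A (2020-05-18), C (2020-12-20).
The subordination applies — E was senior to D — so E and D swap.

D, F, B, E, A, C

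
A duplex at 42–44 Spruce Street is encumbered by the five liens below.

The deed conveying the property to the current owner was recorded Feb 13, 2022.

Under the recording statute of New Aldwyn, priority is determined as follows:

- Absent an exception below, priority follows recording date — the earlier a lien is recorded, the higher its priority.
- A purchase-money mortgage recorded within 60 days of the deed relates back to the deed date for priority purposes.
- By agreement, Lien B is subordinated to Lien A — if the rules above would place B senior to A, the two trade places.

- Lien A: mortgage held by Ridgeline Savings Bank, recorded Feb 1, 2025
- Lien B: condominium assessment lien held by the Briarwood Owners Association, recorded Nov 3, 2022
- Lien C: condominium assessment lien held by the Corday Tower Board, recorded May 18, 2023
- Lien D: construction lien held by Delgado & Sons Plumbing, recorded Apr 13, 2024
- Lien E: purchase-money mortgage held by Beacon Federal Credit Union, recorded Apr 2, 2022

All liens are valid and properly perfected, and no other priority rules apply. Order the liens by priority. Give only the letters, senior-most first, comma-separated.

Adjusting effective dates: E relates back to the deed date Feb 13, 2022.
By effective date, earliest first: E (Feb 13, 2022), B (Nov 3, 2022), C (May 18, 2023), D (Apr 13, 2024), A (Feb 1, 2025).
B would otherwise be senior to A, so under the subordination agreement B and A exchange positions.

E, A, C, D, B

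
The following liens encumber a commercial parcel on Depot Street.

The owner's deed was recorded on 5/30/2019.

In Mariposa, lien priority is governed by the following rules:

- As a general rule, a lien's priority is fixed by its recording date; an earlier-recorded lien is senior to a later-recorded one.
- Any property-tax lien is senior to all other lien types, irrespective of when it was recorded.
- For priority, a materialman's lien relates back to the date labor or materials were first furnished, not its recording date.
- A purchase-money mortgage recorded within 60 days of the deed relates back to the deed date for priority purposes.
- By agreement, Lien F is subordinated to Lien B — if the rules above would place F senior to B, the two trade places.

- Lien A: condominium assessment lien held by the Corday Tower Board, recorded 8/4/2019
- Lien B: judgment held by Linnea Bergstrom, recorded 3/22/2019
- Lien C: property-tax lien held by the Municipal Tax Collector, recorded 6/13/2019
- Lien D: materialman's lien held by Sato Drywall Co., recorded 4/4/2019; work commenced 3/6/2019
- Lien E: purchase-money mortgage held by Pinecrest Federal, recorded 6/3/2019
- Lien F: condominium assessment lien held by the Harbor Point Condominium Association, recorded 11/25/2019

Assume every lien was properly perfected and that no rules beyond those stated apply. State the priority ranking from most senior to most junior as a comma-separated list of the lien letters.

C, D, B, E, A, F

Adjusting effective dates: D is treated as recorded 3/6/2019, the work-commencement date; E relates back to the deed date 5/30/2019.
C is a property-tax lien, so it outranks all other liens regardless of date.
The other liens, earliest effective date first: D (3/6/2019), B (3/22/2019), E (5/30/2019), A (8/4/2019), F (11/25/2019).
Since F is not senior to B, the subordination leaves the order unchanged.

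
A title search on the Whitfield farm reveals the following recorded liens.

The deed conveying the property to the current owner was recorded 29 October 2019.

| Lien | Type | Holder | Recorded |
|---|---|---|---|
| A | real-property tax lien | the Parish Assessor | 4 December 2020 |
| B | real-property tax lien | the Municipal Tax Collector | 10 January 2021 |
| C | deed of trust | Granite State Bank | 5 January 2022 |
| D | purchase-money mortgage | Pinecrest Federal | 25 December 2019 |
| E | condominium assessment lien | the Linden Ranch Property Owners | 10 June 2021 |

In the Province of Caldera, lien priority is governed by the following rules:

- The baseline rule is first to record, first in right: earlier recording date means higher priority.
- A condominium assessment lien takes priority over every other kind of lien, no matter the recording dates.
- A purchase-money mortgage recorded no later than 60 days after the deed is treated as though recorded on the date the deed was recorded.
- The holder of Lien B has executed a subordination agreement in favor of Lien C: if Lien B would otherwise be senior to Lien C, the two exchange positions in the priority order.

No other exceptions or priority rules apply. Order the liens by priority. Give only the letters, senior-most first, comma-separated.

E, D, A, C, B

Effective dates after the stated exceptions: D was recorded within the 60-day window, so its effective date is the deed date 29 October 2019.
As a condominium assessment lien, E is senior to every other lien.
Among the remaining liens, by effective date: D (29 October 2019), A (4 December 2020), B (10 January 2021), C (5 January 2022).
Because B would otherwise rank above C, the subordination swaps them.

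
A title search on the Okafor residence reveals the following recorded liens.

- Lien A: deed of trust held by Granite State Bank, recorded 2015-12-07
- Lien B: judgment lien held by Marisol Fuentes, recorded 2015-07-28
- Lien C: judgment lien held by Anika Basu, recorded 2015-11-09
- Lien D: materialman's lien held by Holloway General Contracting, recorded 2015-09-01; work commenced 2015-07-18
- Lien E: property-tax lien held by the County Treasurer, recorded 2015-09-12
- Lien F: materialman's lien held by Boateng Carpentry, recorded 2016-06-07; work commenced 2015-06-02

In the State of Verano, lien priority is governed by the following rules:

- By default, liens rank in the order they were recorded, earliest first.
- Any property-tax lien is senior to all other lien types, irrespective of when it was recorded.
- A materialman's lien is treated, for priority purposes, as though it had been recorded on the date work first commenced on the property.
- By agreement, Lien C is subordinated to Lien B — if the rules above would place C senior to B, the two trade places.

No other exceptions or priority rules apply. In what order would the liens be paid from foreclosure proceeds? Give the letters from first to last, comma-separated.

E, F, D, B, C, A

First, effective dates: D's effective date is 2015-07-18, when work began; F is treated as recorded 2015-06-02, the work-commencement date.
E is a property-tax lien, so it outranks all other liens regardless of date.
Among the remaining liens, by effective date: F (2015-06-02), D (2015-07-18), B (2015-07-28), C (2015-11-09), A (2015-12-07).
Since C is not senior to B, the subordination leaves the order unchanged.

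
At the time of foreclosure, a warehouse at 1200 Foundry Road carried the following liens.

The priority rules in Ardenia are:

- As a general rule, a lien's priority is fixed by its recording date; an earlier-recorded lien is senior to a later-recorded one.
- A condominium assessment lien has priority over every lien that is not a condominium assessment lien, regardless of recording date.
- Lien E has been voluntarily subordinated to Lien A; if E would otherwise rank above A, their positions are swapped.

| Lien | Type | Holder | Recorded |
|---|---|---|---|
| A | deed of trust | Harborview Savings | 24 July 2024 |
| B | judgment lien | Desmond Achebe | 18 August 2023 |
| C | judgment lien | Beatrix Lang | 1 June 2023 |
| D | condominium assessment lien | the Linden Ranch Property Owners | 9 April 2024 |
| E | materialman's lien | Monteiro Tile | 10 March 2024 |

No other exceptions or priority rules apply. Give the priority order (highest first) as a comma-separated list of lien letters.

D is a condominium assessment lien, so it outranks all other liens regardless of date.
The other liens, earliest effective date first: C (1 June 2023), B (18 August 2023), E (10 March 2024), A (24 July 2024).
Because E would otherwise rank above A, the subordination swaps them.

D, C, B, A, E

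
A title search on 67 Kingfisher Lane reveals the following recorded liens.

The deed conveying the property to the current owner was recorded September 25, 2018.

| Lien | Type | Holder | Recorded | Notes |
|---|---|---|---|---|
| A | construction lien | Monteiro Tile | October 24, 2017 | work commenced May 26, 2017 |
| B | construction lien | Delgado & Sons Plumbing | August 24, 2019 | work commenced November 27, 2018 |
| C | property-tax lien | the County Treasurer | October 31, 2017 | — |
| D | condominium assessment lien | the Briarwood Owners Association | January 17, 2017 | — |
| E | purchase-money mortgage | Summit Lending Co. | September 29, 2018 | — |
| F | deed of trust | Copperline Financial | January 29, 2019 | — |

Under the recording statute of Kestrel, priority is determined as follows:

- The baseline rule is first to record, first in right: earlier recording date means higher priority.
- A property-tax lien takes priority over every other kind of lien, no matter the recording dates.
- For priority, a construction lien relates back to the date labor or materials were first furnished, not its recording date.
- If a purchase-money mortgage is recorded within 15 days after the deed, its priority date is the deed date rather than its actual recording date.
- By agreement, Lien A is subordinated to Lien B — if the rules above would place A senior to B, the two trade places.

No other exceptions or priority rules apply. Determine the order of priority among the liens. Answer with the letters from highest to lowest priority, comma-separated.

Effective dates: A is treated as recorded May 26, 2017, the work-commencement date; B's effective date is November 27, 2018, when work began; E's effective date is the deed date, September 25, 2018.
C is a property-tax lien, so it outranks all other liens regardless of date.
Among the remaining liens, by effective date: D (January 17, 2017), A (May 26, 2017), E (September 25, 2018), B (November 27, 2018), F (January 29, 2019).
A is senior to B before the subordination, so the two trade places.

C, D, B, E, A, F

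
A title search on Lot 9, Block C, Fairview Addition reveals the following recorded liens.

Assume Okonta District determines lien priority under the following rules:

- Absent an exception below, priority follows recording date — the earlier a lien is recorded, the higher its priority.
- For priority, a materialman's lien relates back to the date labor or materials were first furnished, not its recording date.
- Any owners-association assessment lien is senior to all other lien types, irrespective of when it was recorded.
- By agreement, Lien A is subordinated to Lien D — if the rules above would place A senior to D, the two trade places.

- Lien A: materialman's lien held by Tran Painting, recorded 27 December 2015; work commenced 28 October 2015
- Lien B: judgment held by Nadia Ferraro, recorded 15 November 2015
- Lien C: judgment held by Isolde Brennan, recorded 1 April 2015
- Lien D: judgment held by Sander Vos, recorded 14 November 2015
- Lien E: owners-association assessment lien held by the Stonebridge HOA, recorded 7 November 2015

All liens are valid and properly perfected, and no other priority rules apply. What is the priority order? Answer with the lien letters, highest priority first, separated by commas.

E, C, D, A, B

Effective dates: A relates back to 28 October 2015 (work commenced).
E, as an owners-association assessment lien, has superpriority and ranks first.
The other liens, earliest effective date first: C (1 April 2015), A (28 October 2015), D (14 November 2015), B (15 November 2015).
Because A would otherwise rank above D, the subordination swaps them.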